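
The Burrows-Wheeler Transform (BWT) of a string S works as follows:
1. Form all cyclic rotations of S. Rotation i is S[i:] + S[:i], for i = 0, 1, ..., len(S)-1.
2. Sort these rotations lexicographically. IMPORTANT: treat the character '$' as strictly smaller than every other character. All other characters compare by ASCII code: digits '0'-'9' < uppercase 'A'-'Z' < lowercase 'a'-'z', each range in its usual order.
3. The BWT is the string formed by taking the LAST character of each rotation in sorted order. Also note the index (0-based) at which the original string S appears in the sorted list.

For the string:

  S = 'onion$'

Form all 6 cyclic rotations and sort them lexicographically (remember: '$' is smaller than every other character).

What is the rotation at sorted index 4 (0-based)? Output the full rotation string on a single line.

All 6 rotations (rotation i = S[i:]+S[:i]):
  rot[0] = onion$
  rot[1] = nion$o
  rot[2] = ion$on
  rot[3] = on$oni
  rot[4] = n$onio
  rot[5] = $onion
Sorted (with $ < everything):
  sorted[0] = $onion
  sorted[1] = ion$on
  sorted[2] = n$onio
  sorted[3] = nion$o
  sorted[4] = on$oni
  sorted[5] = onion$
sorted[4] = on$oni

Answer: on$oni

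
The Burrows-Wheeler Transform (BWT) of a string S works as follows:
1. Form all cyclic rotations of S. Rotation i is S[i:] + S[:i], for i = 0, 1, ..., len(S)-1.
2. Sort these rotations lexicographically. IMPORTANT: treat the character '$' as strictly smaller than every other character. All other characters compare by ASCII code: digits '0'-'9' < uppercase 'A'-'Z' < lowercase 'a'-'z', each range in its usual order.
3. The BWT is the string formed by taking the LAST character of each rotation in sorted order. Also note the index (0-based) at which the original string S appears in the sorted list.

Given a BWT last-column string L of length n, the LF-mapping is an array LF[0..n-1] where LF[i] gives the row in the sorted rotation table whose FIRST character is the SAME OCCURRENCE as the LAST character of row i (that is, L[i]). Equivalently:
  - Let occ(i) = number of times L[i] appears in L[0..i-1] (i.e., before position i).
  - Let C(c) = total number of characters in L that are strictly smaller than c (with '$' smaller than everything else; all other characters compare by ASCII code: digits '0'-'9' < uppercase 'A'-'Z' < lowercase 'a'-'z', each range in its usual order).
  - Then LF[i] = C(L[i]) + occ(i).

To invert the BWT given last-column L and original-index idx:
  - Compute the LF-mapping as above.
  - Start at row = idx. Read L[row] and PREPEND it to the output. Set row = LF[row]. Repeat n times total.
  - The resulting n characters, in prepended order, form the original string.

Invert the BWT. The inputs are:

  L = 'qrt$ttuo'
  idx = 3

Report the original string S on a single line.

LF mapping: 2 3 4 0 5 6 7 1
Walk LF starting at row 3, prepending L[row]:
  step 1: row=3, L[3]='$', prepend. Next row=LF[3]=0
  step 2: row=0, L[0]='q', prepend. Next row=LF[0]=2
  step 3: row=2, L[2]='t', prepend. Next row=LF[2]=4
  step 4: row=4, L[4]='t', prepend. Next row=LF[4]=5
  step 5: row=5, L[5]='t', prepend. Next row=LF[5]=6
  step 6: row=6, L[6]='u', prepend. Next row=LF[6]=7
  step 7: row=7, L[7]='o', prepend. Next row=LF[7]=1
  step 8: row=1, L[1]='r', prepend. Next row=LF[1]=3
Reversed output: routttq$

Answer: routttq$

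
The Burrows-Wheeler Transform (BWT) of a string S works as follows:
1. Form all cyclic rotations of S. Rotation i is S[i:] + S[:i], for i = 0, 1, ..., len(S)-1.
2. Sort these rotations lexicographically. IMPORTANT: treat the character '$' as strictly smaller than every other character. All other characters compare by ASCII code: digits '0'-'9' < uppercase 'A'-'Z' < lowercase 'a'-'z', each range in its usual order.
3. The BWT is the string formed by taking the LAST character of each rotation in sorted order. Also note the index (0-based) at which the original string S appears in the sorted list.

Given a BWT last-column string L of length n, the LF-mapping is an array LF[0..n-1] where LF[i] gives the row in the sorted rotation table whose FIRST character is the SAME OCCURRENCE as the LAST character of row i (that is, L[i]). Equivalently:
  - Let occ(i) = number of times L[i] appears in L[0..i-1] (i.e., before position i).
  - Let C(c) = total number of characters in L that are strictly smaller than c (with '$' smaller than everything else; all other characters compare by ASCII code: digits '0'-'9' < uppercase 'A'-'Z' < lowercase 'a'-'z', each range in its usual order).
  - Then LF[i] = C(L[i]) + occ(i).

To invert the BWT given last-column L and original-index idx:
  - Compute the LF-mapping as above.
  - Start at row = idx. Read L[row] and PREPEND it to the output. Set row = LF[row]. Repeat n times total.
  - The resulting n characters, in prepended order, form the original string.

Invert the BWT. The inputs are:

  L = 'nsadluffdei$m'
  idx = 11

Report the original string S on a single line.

Answer: saddlemuffin$

Derivation:
LF mapping: 10 11 1 2 8 12 5 6 3 4 7 0 9
Walk LF starting at row 11, prepending L[row]:
  step 1: row=11, L[11]='$', prepend. Next row=LF[11]=0
  step 2: row=0, L[0]='n', prepend. Next row=LF[0]=10
  step 3: row=10, L[10]='i', prepend. Next row=LF[10]=7
  step 4: row=7, L[7]='f', prepend. Next row=LF[7]=6
  step 5: row=6, L[6]='f', prepend. Next row=LF[6]=5
  step 6: row=5, L[5]='u', prepend. Next row=LF[5]=12
  step 7: row=12, L[12]='m', prepend. Next row=LF[12]=9
  step 8: row=9, L[9]='e', prepend. Next row=LF[9]=4
  step 9: row=4, L[4]='l', prepend. Next row=LF[4]=8
  step 10: row=8, L[8]='d', prepend. Next row=LF[8]=3
  step 11: row=3, L[3]='d', prepend. Next row=LF[3]=2
  step 12: row=2, L[2]='a', prepend. Next row=LF[2]=1
  step 13: row=1, L[1]='s', prepend. Next row=LF[1]=11
Reversed output: saddlemuffin$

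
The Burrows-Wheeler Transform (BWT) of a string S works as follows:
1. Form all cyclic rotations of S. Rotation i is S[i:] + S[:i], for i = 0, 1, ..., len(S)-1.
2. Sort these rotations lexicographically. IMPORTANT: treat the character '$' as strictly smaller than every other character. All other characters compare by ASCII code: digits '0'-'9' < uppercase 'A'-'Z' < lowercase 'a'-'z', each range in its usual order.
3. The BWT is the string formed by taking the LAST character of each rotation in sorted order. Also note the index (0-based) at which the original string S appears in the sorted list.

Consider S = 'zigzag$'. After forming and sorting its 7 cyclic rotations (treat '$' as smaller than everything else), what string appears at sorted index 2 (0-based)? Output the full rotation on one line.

All 7 rotations (rotation i = S[i:]+S[:i]):
  rot[0] = zigzag$
  rot[1] = igzag$z
  rot[2] = gzag$zi
  rot[3] = zag$zig
  rot[4] = ag$zigz
  rot[5] = g$zigza
  rot[6] = $zigzag
Sorted (with $ < everything):
  sorted[0] = $zigzag
  sorted[1] = ag$zigz
  sorted[2] = g$zigza
  sorted[3] = gzag$zi
  sorted[4] = igzag$z
  sorted[5] = zag$zig
  sorted[6] = zigzag$
sorted[2] = g$zigza

Answer: g$zigza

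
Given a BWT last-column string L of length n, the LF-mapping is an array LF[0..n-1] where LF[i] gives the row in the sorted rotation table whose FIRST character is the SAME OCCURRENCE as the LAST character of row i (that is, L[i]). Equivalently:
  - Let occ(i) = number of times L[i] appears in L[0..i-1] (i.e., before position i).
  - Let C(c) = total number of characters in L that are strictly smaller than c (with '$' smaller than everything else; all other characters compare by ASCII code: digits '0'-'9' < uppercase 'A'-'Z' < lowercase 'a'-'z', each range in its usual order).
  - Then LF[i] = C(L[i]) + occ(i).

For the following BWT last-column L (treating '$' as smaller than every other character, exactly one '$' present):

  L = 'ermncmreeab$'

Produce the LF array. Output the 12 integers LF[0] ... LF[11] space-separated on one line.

Char counts: '$':1, 'a':1, 'b':1, 'c':1, 'e':3, 'm':2, 'n':1, 'r':2
C (first-col start): C('$')=0, C('a')=1, C('b')=2, C('c')=3, C('e')=4, C('m')=7, C('n')=9, C('r')=10
L[0]='e': occ=0, LF[0]=C('e')+0=4+0=4
L[1]='r': occ=0, LF[1]=C('r')+0=10+0=10
L[2]='m': occ=0, LF[2]=C('m')+0=7+0=7
L[3]='n': occ=0, LF[3]=C('n')+0=9+0=9
L[4]='c': occ=0, LF[4]=C('c')+0=3+0=3
L[5]='m': occ=1, LF[5]=C('m')+1=7+1=8
L[6]='r': occ=1, LF[6]=C('r')+1=10+1=11
L[7]='e': occ=1, LF[7]=C('e')+1=4+1=5
L[8]='e': occ=2, LF[8]=C('e')+2=4+2=6
L[9]='a': occ=0, LF[9]=C('a')+0=1+0=1
L[10]='b': occ=0, LF[10]=C('b')+0=2+0=2
L[11]='$': occ=0, LF[11]=C('$')+0=0+0=0

Answer: 4 10 7 9 3 8 11 5 6 1 2 0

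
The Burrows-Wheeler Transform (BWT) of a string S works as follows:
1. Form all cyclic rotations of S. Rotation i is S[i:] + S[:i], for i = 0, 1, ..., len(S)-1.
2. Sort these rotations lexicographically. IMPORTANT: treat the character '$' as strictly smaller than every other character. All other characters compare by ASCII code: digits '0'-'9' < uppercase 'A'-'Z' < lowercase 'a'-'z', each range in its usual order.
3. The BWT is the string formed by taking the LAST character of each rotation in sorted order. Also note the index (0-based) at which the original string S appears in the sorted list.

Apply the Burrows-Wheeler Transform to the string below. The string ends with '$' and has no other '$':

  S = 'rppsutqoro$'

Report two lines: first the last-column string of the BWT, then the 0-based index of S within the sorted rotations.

All 11 rotations (rotation i = S[i:]+S[:i]):
  rot[0] = rppsutqoro$
  rot[1] = ppsutqoro$r
  rot[2] = psutqoro$rp
  rot[3] = sutqoro$rpp
  rot[4] = utqoro$rpps
  rot[5] = tqoro$rppsu
  rot[6] = qoro$rppsut
  rot[7] = oro$rppsutq
  rot[8] = ro$rppsutqo
  rot[9] = o$rppsutqor
  rot[10] = $rppsutqoro
Sorted (with $ < everything):
  sorted[0] = $rppsutqoro  (last char: 'o')
  sorted[1] = o$rppsutqor  (last char: 'r')
  sorted[2] = oro$rppsutq  (last char: 'q')
  sorted[3] = ppsutqoro$r  (last char: 'r')
  sorted[4] = psutqoro$rp  (last char: 'p')
  sorted[5] = qoro$rppsut  (last char: 't')
  sorted[6] = ro$rppsutqo  (last char: 'o')
  sorted[7] = rppsutqoro$  (last char: '$')
  sorted[8] = sutqoro$rpp  (last char: 'p')
  sorted[9] = tqoro$rppsu  (last char: 'u')
  sorted[10] = utqoro$rpps  (last char: 's')
Last column: orqrpto$pus
Original string S is at sorted index 7

Answer: orqrpto$pus
7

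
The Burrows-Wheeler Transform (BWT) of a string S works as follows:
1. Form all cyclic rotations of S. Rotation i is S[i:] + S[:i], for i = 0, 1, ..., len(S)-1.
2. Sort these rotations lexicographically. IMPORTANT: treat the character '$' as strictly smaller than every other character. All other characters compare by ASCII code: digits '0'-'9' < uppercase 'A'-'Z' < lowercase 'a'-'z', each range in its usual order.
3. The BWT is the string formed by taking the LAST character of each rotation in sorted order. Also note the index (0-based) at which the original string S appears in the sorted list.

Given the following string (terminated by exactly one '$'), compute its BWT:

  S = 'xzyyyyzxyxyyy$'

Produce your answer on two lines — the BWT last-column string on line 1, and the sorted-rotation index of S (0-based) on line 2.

All 14 rotations (rotation i = S[i:]+S[:i]):
  rot[0] = xzyyyyzxyxyyy$
  rot[1] = zyyyyzxyxyyy$x
  rot[2] = yyyyzxyxyyy$xz
  rot[3] = yyyzxyxyyy$xzy
  rot[4] = yyzxyxyyy$xzyy
  rot[5] = yzxyxyyy$xzyyy
  rot[6] = zxyxyyy$xzyyyy
  rot[7] = xyxyyy$xzyyyyz
  rot[8] = yxyyy$xzyyyyzx
  rot[9] = xyyy$xzyyyyzxy
  rot[10] = yyy$xzyyyyzxyx
  rot[11] = yy$xzyyyyzxyxy
  rot[12] = y$xzyyyyzxyxyy
  rot[13] = $xzyyyyzxyxyyy
Sorted (with $ < everything):
  sorted[0] = $xzyyyyzxyxyyy  (last char: 'y')
  sorted[1] = xyxyyy$xzyyyyz  (last char: 'z')
  sorted[2] = xyyy$xzyyyyzxy  (last char: 'y')
  sorted[3] = xzyyyyzxyxyyy$  (last char: '$')
  sorted[4] = y$xzyyyyzxyxyy  (last char: 'y')
  sorted[5] = yxyyy$xzyyyyzx  (last char: 'x')
  sorted[6] = yy$xzyyyyzxyxy  (last char: 'y')
  sorted[7] = yyy$xzyyyyzxyx  (last char: 'x')
  sorted[8] = yyyyzxyxyyy$xz  (last char: 'z')
  sorted[9] = yyyzxyxyyy$xzy  (last char: 'y')
  sorted[10] = yyzxyxyyy$xzyy  (last char: 'y')
  sorted[11] = yzxyxyyy$xzyyy  (last char: 'y')
  sorted[12] = zxyxyyy$xzyyyy  (last char: 'y')
  sorted[13] = zyyyyzxyxyyy$x  (last char: 'x')
Last column: yzy$yxyxzyyyyx
Original string S is at sorted index 3

Answer: yzy$yxyxzyyyyx
3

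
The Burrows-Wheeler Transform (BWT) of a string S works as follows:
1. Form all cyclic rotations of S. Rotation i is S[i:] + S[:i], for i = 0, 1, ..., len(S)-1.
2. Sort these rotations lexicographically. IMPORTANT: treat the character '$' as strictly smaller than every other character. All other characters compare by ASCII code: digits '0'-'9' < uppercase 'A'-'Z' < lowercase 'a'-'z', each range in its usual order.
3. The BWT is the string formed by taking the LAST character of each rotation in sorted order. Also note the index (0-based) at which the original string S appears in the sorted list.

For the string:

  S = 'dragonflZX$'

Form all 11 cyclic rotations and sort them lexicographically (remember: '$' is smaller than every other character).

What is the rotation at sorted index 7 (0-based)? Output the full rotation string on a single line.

Answer: lZX$dragonf

Derivation:
All 11 rotations (rotation i = S[i:]+S[:i]):
  rot[0] = dragonflZX$
  rot[1] = ragonflZX$d
  rot[2] = agonflZX$dr
  rot[3] = gonflZX$dra
  rot[4] = onflZX$drag
  rot[5] = nflZX$drago
  rot[6] = flZX$dragon
  rot[7] = lZX$dragonf
  rot[8] = ZX$dragonfl
  rot[9] = X$dragonflZ
  rot[10] = $dragonflZX
Sorted (with $ < everything):
  sorted[0] = $dragonflZX
  sorted[1] = X$dragonflZ
  sorted[2] = ZX$dragonfl
  sorted[3] = agonflZX$dr
  sorted[4] = dragonflZX$
  sorted[5] = flZX$dragon
  sorted[6] = gonflZX$dra
  sorted[7] = lZX$dragonf
  sorted[8] = nflZX$drago
  sorted[9] = onflZX$drag
  sorted[10] = ragonflZX$d
sorted[7] = lZX$dragonf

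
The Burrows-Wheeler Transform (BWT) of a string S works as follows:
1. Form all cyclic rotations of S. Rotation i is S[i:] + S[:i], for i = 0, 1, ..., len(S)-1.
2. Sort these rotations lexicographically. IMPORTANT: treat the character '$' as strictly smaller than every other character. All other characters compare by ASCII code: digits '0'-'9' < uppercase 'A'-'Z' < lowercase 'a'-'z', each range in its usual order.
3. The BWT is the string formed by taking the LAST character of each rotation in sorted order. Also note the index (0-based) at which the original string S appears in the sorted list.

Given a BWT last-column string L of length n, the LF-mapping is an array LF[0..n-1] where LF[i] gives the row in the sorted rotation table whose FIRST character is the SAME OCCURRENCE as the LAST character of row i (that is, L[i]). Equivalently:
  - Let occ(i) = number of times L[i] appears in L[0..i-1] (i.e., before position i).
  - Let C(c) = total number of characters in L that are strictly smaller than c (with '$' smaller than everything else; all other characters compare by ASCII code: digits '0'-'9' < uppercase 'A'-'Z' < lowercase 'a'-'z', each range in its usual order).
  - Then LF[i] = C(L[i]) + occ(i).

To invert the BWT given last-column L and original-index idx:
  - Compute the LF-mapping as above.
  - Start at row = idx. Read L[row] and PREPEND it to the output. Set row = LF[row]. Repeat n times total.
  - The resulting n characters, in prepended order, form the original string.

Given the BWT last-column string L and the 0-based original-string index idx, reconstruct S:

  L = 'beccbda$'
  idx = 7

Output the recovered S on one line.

LF mapping: 2 7 4 5 3 6 1 0
Walk LF starting at row 7, prepending L[row]:
  step 1: row=7, L[7]='$', prepend. Next row=LF[7]=0
  step 2: row=0, L[0]='b', prepend. Next row=LF[0]=2
  step 3: row=2, L[2]='c', prepend. Next row=LF[2]=4
  step 4: row=4, L[4]='b', prepend. Next row=LF[4]=3
  step 5: row=3, L[3]='c', prepend. Next row=LF[3]=5
  step 6: row=5, L[5]='d', prepend. Next row=LF[5]=6
  step 7: row=6, L[6]='a', prepend. Next row=LF[6]=1
  step 8: row=1, L[1]='e', prepend. Next row=LF[1]=7
Reversed output: eadcbcb$

Answer: eadcbcb$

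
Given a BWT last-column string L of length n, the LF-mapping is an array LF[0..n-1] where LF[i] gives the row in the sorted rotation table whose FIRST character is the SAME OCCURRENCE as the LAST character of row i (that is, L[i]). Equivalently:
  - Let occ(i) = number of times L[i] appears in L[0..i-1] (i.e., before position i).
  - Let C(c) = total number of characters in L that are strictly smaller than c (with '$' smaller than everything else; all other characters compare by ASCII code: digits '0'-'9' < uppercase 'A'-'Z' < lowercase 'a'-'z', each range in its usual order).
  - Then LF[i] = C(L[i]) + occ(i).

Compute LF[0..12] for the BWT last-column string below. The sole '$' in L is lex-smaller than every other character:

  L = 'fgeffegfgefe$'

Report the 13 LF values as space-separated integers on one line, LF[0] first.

Char counts: '$':1, 'e':4, 'f':5, 'g':3
C (first-col start): C('$')=0, C('e')=1, C('f')=5, C('g')=10
L[0]='f': occ=0, LF[0]=C('f')+0=5+0=5
L[1]='g': occ=0, LF[1]=C('g')+0=10+0=10
L[2]='e': occ=0, LF[2]=C('e')+0=1+0=1
L[3]='f': occ=1, LF[3]=C('f')+1=5+1=6
L[4]='f': occ=2, LF[4]=C('f')+2=5+2=7
L[5]='e': occ=1, LF[5]=C('e')+1=1+1=2
L[6]='g': occ=1, LF[6]=C('g')+1=10+1=11
L[7]='f': occ=3, LF[7]=C('f')+3=5+3=8
L[8]='g': occ=2, LF[8]=C('g')+2=10+2=12
L[9]='e': occ=2, LF[9]=C('e')+2=1+2=3
L[10]='f': occ=4, LF[10]=C('f')+4=5+4=9
L[11]='e': occ=3, LF[11]=C('e')+3=1+3=4
L[12]='$': occ=0, LF[12]=C('$')+0=0+0=0

Answer: 5 10 1 6 7 2 11 8 12 3 9 4 0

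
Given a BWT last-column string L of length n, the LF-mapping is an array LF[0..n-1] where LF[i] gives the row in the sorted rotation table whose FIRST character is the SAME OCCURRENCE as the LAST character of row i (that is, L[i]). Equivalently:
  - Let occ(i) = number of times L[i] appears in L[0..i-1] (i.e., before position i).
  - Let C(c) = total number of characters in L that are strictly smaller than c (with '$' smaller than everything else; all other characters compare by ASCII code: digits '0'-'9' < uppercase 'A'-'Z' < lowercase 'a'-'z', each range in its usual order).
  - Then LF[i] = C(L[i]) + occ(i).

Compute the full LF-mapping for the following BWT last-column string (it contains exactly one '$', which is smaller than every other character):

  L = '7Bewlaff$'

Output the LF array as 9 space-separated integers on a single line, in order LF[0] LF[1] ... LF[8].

Answer: 1 2 4 8 7 3 5 6 0

Derivation:
Char counts: '$':1, '7':1, 'B':1, 'a':1, 'e':1, 'f':2, 'l':1, 'w':1
C (first-col start): C('$')=0, C('7')=1, C('B')=2, C('a')=3, C('e')=4, C('f')=5, C('l')=7, C('w')=8
L[0]='7': occ=0, LF[0]=C('7')+0=1+0=1
L[1]='B': occ=0, LF[1]=C('B')+0=2+0=2
L[2]='e': occ=0, LF[2]=C('e')+0=4+0=4
L[3]='w': occ=0, LF[3]=C('w')+0=8+0=8
L[4]='l': occ=0, LF[4]=C('l')+0=7+0=7
L[5]='a': occ=0, LF[5]=C('a')+0=3+0=3
L[6]='f': occ=0, LF[6]=C('f')+0=5+0=5
L[7]='f': occ=1, LF[7]=C('f')+1=5+1=6
L[8]='$': occ=0, LF[8]=C('$')+0=0+0=0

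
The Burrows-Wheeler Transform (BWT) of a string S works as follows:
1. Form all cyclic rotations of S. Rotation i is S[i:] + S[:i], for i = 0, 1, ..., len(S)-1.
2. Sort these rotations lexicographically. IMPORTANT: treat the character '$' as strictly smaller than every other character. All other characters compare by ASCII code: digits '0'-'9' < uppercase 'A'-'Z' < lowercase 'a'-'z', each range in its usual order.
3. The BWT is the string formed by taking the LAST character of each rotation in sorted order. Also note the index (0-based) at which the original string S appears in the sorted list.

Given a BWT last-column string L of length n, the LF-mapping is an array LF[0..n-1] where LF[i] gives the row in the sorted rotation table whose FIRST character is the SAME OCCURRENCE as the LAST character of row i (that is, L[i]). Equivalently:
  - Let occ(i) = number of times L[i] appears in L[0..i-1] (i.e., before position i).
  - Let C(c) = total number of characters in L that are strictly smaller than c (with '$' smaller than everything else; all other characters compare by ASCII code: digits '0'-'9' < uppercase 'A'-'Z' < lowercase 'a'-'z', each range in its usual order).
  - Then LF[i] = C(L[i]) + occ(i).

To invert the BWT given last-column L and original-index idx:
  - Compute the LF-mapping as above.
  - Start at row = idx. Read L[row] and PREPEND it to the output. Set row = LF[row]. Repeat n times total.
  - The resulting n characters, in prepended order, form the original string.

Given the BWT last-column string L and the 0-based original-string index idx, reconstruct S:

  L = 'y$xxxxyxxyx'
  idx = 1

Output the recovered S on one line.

LF mapping: 8 0 1 2 3 4 9 5 6 10 7
Walk LF starting at row 1, prepending L[row]:
  step 1: row=1, L[1]='$', prepend. Next row=LF[1]=0
  step 2: row=0, L[0]='y', prepend. Next row=LF[0]=8
  step 3: row=8, L[8]='x', prepend. Next row=LF[8]=6
  step 4: row=6, L[6]='y', prepend. Next row=LF[6]=9
  step 5: row=9, L[9]='y', prepend. Next row=LF[9]=10
  step 6: row=10, L[10]='x', prepend. Next row=LF[10]=7
  step 7: row=7, L[7]='x', prepend. Next row=LF[7]=5
  step 8: row=5, L[5]='x', prepend. Next row=LF[5]=4
  step 9: row=4, L[4]='x', prepend. Next row=LF[4]=3
  step 10: row=3, L[3]='x', prepend. Next row=LF[3]=2
  step 11: row=2, L[2]='x', prepend. Next row=LF[2]=1
Reversed output: xxxxxxyyxy$

Answer: xxxxxxyyxy$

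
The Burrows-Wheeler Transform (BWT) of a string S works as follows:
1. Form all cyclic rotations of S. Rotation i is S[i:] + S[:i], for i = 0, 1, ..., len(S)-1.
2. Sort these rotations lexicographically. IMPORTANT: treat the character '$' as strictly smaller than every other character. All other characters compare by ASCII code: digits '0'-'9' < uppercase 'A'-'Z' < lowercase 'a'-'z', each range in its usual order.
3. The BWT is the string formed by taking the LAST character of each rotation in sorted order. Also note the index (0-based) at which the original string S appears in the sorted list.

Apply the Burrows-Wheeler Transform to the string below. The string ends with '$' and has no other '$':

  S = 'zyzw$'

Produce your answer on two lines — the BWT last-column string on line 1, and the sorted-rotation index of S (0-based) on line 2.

Answer: wzzy$
4

Derivation:
All 5 rotations (rotation i = S[i:]+S[:i]):
  rot[0] = zyzw$
  rot[1] = yzw$z
  rot[2] = zw$zy
  rot[3] = w$zyz
  rot[4] = $zyzw
Sorted (with $ < everything):
  sorted[0] = $zyzw  (last char: 'w')
  sorted[1] = w$zyz  (last char: 'z')
  sorted[2] = yzw$z  (last char: 'z')
  sorted[3] = zw$zy  (last char: 'y')
  sorted[4] = zyzw$  (last char: '$')
Last column: wzzy$
Original string S is at sorted index 4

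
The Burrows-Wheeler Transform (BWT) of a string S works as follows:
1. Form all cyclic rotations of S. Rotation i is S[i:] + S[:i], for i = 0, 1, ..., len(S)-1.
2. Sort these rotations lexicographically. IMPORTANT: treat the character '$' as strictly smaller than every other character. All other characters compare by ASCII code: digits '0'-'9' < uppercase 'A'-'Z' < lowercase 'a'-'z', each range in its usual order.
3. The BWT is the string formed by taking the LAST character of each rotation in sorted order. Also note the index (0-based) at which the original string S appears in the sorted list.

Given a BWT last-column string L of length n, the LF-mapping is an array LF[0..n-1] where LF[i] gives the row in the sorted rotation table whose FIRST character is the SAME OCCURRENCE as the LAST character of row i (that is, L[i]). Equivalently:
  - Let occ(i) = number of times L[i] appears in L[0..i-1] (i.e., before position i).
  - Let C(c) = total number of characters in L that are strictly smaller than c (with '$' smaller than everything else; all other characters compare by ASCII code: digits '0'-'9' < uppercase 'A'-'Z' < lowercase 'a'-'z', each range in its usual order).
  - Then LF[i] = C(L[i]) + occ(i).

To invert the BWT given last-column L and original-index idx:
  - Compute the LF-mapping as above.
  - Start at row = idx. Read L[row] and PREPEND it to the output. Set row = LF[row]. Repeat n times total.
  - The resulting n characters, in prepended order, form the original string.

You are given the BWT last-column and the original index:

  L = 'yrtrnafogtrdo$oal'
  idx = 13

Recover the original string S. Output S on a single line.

Answer: rotatordragonfly$

Derivation:
LF mapping: 16 11 14 12 7 1 4 8 5 15 13 3 9 0 10 2 6
Walk LF starting at row 13, prepending L[row]:
  step 1: row=13, L[13]='$', prepend. Next row=LF[13]=0
  step 2: row=0, L[0]='y', prepend. Next row=LF[0]=16
  step 3: row=16, L[16]='l', prepend. Next row=LF[16]=6
  step 4: row=6, L[6]='f', prepend. Next row=LF[6]=4
  step 5: row=4, L[4]='n', prepend. Next row=LF[4]=7
  step 6: row=7, L[7]='o', prepend. Next row=LF[7]=8
  step 7: row=8, L[8]='g', prepend. Next row=LF[8]=5
  step 8: row=5, L[5]='a', prepend. Next row=LF[5]=1
  step 9: row=1, L[1]='r', prepend. Next row=LF[1]=11
  step 10: row=11, L[11]='d', prepend. Next row=LF[11]=3
  step 11: row=3, L[3]='r', prepend. Next row=LF[3]=12
  step 12: row=12, L[12]='o', prepend. Next row=LF[12]=9
  step 13: row=9, L[9]='t', prepend. Next row=LF[9]=15
  step 14: row=15, L[15]='a', prepend. Next row=LF[15]=2
  step 15: row=2, L[2]='t', prepend. Next row=LF[2]=14
  step 16: row=14, L[14]='o', prepend. Next row=LF[14]=10
  step 17: row=10, L[10]='r', prepend. Next row=LF[10]=13
Reversed output: rotatordragonfly$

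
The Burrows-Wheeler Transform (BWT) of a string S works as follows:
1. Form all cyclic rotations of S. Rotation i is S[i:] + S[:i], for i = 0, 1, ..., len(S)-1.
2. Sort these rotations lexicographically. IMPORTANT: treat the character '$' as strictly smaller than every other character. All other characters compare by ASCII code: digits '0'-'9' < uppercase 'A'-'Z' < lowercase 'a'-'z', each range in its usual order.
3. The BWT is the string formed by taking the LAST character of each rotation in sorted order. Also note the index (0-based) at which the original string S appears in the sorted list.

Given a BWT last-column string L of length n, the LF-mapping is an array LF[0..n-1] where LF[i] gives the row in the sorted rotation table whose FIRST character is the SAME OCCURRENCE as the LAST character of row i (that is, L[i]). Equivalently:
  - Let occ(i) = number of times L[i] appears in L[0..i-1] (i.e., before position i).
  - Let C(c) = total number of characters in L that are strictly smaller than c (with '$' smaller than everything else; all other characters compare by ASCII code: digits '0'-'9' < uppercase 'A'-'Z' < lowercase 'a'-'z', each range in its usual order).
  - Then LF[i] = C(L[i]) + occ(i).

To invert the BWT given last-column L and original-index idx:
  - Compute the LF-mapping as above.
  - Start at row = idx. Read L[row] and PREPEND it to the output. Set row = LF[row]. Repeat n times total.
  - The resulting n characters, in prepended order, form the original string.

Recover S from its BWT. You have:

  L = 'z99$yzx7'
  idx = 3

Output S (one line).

Answer: 997zyxz$

Derivation:
LF mapping: 6 2 3 0 5 7 4 1
Walk LF starting at row 3, prepending L[row]:
  step 1: row=3, L[3]='$', prepend. Next row=LF[3]=0
  step 2: row=0, L[0]='z', prepend. Next row=LF[0]=6
  step 3: row=6, L[6]='x', prepend. Next row=LF[6]=4
  step 4: row=4, L[4]='y', prepend. Next row=LF[4]=5
  step 5: row=5, L[5]='z', prepend. Next row=LF[5]=7
  step 6: row=7, L[7]='7', prepend. Next row=LF[7]=1
  step 7: row=1, L[1]='9', prepend. Next row=LF[1]=2
  step 8: row=2, L[2]='9', prepend. Next row=LF[2]=3
Reversed output: 997zyxz$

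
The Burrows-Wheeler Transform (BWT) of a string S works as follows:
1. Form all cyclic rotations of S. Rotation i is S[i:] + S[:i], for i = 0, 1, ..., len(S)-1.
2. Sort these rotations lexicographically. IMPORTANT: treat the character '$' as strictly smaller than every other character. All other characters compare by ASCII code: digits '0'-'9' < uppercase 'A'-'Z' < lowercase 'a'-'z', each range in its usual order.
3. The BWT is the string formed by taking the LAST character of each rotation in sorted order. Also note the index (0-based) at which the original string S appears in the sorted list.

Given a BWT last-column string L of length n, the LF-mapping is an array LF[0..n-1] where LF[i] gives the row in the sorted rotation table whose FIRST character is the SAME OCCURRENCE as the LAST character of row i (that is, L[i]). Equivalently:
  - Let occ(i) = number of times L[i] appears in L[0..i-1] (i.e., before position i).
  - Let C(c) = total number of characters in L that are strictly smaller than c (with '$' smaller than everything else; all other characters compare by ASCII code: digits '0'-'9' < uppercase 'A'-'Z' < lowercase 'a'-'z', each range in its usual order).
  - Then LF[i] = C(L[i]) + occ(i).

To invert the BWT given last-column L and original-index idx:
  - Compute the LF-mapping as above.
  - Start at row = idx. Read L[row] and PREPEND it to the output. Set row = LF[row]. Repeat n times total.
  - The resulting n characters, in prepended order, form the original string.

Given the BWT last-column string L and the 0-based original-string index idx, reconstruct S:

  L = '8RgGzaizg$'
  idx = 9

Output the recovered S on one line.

Answer: zigzagGR8$

Derivation:
LF mapping: 1 3 5 2 8 4 7 9 6 0
Walk LF starting at row 9, prepending L[row]:
  step 1: row=9, L[9]='$', prepend. Next row=LF[9]=0
  step 2: row=0, L[0]='8', prepend. Next row=LF[0]=1
  step 3: row=1, L[1]='R', prepend. Next row=LF[1]=3
  step 4: row=3, L[3]='G', prepend. Next row=LF[3]=2
  step 5: row=2, L[2]='g', prepend. Next row=LF[2]=5
  step 6: row=5, L[5]='a', prepend. Next row=LF[5]=4
  step 7: row=4, L[4]='z', prepend. Next row=LF[4]=8
  step 8: row=8, L[8]='g', prepend. Next row=LF[8]=6
  step 9: row=6, L[6]='i', prepend. Next row=LF[6]=7
  step 10: row=7, L[7]='z', prepend. Next row=LF[7]=9
Reversed output: zigzagGR8$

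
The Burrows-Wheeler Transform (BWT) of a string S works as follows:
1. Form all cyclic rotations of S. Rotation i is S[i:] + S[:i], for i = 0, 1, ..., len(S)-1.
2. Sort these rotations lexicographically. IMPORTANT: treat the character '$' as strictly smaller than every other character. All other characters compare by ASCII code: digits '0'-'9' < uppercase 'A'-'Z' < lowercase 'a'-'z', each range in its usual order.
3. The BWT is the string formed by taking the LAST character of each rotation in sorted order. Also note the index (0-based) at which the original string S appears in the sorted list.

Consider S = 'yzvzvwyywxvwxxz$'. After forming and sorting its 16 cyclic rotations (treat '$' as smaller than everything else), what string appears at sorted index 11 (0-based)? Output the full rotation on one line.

Answer: yywxvwxxz$yzvzvw

Derivation:
All 16 rotations (rotation i = S[i:]+S[:i]):
  rot[0] = yzvzvwyywxvwxxz$
  rot[1] = zvzvwyywxvwxxz$y
  rot[2] = vzvwyywxvwxxz$yz
  rot[3] = zvwyywxvwxxz$yzv
  rot[4] = vwyywxvwxxz$yzvz
  rot[5] = wyywxvwxxz$yzvzv
  rot[6] = yywxvwxxz$yzvzvw
  rot[7] = ywxvwxxz$yzvzvwy
  rot[8] = wxvwxxz$yzvzvwyy
  rot[9] = xvwxxz$yzvzvwyyw
  rot[10] = vwxxz$yzvzvwyywx
  rot[11] = wxxz$yzvzvwyywxv
  rot[12] = xxz$yzvzvwyywxvw
  rot[13] = xz$yzvzvwyywxvwx
  rot[14] = z$yzvzvwyywxvwxx
  rot[15] = $yzvzvwyywxvwxxz
Sorted (with $ < everything):
  sorted[0] = $yzvzvwyywxvwxxz
  sorted[1] = vwxxz$yzvzvwyywx
  sorted[2] = vwyywxvwxxz$yzvz
  sorted[3] = vzvwyywxvwxxz$yz
  sorted[4] = wxvwxxz$yzvzvwyy
  sorted[5] = wxxz$yzvzvwyywxv
  sorted[6] = wyywxvwxxz$yzvzv
  sorted[7] = xvwxxz$yzvzvwyyw
  sorted[8] = xxz$yzvzvwyywxvw
  sorted[9] = xz$yzvzvwyywxvwx
  sorted[10] = ywxvwxxz$yzvzvwy
  sorted[11] = yywxvwxxz$yzvzvw
  sorted[12] = yzvzvwyywxvwxxz$
  sorted[13] = z$yzvzvwyywxvwxx
  sorted[14] = zvwyywxvwxxz$yzv
  sorted[15] = zvzvwyywxvwxxz$y
sorted[11] = yywxvwxxz$yzvzvw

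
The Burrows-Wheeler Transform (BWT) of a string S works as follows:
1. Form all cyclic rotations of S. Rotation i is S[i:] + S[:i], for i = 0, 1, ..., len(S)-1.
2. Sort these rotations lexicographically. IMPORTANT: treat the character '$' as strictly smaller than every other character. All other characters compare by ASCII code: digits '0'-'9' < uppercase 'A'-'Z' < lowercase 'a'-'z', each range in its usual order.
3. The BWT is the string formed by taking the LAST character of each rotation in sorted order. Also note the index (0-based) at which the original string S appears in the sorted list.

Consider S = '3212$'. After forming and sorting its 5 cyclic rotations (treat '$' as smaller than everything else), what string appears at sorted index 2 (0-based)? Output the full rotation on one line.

Answer: 2$321

Derivation:
All 5 rotations (rotation i = S[i:]+S[:i]):
  rot[0] = 3212$
  rot[1] = 212$3
  rot[2] = 12$32
  rot[3] = 2$321
  rot[4] = $3212
Sorted (with $ < everything):
  sorted[0] = $3212
  sorted[1] = 12$32
  sorted[2] = 2$321
  sorted[3] = 212$3
  sorted[4] = 3212$
sorted[2] = 2$321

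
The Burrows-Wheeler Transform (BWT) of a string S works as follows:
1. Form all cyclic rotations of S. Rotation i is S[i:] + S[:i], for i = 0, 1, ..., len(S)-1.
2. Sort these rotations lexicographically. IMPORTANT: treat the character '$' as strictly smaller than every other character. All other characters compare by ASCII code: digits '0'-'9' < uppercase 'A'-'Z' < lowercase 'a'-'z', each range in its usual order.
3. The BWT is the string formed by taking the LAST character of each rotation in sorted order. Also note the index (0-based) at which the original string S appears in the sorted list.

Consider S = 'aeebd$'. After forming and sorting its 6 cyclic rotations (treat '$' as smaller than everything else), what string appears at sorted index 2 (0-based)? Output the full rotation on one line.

Answer: bd$aee

Derivation:
All 6 rotations (rotation i = S[i:]+S[:i]):
  rot[0] = aeebd$
  rot[1] = eebd$a
  rot[2] = ebd$ae
  rot[3] = bd$aee
  rot[4] = d$aeeb
  rot[5] = $aeebd
Sorted (with $ < everything):
  sorted[0] = $aeebd
  sorted[1] = aeebd$
  sorted[2] = bd$aee
  sorted[3] = d$aeeb
  sorted[4] = ebd$ae
  sorted[5] = eebd$a
sorted[2] = bd$aee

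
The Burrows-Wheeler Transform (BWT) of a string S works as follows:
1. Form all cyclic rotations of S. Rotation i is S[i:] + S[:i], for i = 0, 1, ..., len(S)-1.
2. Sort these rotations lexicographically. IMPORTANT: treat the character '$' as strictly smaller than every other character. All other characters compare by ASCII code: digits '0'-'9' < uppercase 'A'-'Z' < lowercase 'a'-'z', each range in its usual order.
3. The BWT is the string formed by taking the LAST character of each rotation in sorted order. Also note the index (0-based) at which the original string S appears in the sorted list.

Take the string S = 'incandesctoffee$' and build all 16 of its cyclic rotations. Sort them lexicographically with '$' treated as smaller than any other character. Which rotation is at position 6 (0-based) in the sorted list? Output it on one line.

Answer: ee$incandesctoff

Derivation:
All 16 rotations (rotation i = S[i:]+S[:i]):
  rot[0] = incandesctoffee$
  rot[1] = ncandesctoffee$i
  rot[2] = candesctoffee$in
  rot[3] = andesctoffee$inc
  rot[4] = ndesctoffee$inca
  rot[5] = desctoffee$incan
  rot[6] = esctoffee$incand
  rot[7] = sctoffee$incande
  rot[8] = ctoffee$incandes
  rot[9] = toffee$incandesc
  rot[10] = offee$incandesct
  rot[11] = ffee$incandescto
  rot[12] = fee$incandesctof
  rot[13] = ee$incandesctoff
  rot[14] = e$incandesctoffe
  rot[15] = $incandesctoffee
Sorted (with $ < everything):
  sorted[0] = $incandesctoffee
  sorted[1] = andesctoffee$inc
  sorted[2] = candesctoffee$in
  sorted[3] = ctoffee$incandes
  sorted[4] = desctoffee$incan
  sorted[5] = e$incandesctoffe
  sorted[6] = ee$incandesctoff
  sorted[7] = esctoffee$incand
  sorted[8] = fee$incandesctof
  sorted[9] = ffee$incandescto
  sorted[10] = incandesctoffee$
  sorted[11] = ncandesctoffee$i
  sorted[12] = ndesctoffee$inca
  sorted[13] = offee$incandesct
  sorted[14] = sctoffee$incande
  sorted[15] = toffee$incandesc
sorted[6] = ee$incandesctoff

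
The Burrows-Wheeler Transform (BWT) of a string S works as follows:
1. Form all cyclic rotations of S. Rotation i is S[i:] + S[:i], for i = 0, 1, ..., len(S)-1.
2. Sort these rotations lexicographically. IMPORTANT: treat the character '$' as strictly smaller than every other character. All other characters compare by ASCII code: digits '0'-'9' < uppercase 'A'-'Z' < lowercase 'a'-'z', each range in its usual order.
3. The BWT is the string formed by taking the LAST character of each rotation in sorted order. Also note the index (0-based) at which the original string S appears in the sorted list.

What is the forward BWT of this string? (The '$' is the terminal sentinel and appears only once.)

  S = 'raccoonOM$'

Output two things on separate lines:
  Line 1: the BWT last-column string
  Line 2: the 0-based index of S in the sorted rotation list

Answer: MOnracooc$
9

Derivation:
All 10 rotations (rotation i = S[i:]+S[:i]):
  rot[0] = raccoonOM$
  rot[1] = accoonOM$r
  rot[2] = ccoonOM$ra
  rot[3] = coonOM$rac
  rot[4] = oonOM$racc
  rot[5] = onOM$racco
  rot[6] = nOM$raccoo
  rot[7] = OM$raccoon
  rot[8] = M$raccoonO
  rot[9] = $raccoonOM
Sorted (with $ < everything):
  sorted[0] = $raccoonOM  (last char: 'M')
  sorted[1] = M$raccoonO  (last char: 'O')
  sorted[2] = OM$raccoon  (last char: 'n')
  sorted[3] = accoonOM$r  (last char: 'r')
  sorted[4] = ccoonOM$ra  (last char: 'a')
  sorted[5] = coonOM$rac  (last char: 'c')
  sorted[6] = nOM$raccoo  (last char: 'o')
  sorted[7] = onOM$racco  (last char: 'o')
  sorted[8] = oonOM$racc  (last char: 'c')
  sorted[9] = raccoonOM$  (last char: '$')
Last column: MOnracooc$
Original string S is at sorted index 9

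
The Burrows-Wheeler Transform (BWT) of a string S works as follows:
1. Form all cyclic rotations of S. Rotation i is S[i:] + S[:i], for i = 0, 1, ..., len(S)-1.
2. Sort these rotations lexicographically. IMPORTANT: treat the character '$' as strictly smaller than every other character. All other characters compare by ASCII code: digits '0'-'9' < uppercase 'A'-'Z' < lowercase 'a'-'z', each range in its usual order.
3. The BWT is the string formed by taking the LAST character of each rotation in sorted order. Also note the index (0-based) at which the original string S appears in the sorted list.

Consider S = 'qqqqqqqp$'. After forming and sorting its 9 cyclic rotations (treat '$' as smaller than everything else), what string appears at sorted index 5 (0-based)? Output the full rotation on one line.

All 9 rotations (rotation i = S[i:]+S[:i]):
  rot[0] = qqqqqqqp$
  rot[1] = qqqqqqp$q
  rot[2] = qqqqqp$qq
  rot[3] = qqqqp$qqq
  rot[4] = qqqp$qqqq
  rot[5] = qqp$qqqqq
  rot[6] = qp$qqqqqq
  rot[7] = p$qqqqqqq
  rot[8] = $qqqqqqqp
Sorted (with $ < everything):
  sorted[0] = $qqqqqqqp
  sorted[1] = p$qqqqqqq
  sorted[2] = qp$qqqqqq
  sorted[3] = qqp$qqqqq
  sorted[4] = qqqp$qqqq
  sorted[5] = qqqqp$qqq
  sorted[6] = qqqqqp$qq
  sorted[7] = qqqqqqp$q
  sorted[8] = qqqqqqqp$
sorted[5] = qqqqp$qqq

Answer: qqqqp$qqq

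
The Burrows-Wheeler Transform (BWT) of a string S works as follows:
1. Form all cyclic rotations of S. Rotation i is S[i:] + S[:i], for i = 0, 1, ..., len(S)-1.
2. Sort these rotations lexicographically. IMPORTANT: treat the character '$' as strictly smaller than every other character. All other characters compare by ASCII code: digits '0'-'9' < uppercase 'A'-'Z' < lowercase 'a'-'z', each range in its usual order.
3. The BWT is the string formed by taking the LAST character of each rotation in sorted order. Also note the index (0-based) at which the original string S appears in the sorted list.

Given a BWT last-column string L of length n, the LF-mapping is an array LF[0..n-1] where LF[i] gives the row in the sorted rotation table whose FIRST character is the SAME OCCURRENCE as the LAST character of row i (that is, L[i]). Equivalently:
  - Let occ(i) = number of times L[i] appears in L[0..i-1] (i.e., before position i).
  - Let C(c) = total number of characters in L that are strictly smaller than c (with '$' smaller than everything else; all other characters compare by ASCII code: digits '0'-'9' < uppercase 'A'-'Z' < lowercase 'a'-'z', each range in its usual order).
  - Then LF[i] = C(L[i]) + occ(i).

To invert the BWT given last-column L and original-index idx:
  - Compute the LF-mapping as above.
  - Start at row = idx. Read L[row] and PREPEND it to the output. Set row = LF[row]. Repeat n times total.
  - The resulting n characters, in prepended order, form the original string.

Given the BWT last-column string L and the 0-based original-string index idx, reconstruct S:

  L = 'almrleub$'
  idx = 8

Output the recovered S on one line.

Answer: umbrella$

Derivation:
LF mapping: 1 4 6 7 5 3 8 2 0
Walk LF starting at row 8, prepending L[row]:
  step 1: row=8, L[8]='$', prepend. Next row=LF[8]=0
  step 2: row=0, L[0]='a', prepend. Next row=LF[0]=1
  step 3: row=1, L[1]='l', prepend. Next row=LF[1]=4
  step 4: row=4, L[4]='l', prepend. Next row=LF[4]=5
  step 5: row=5, L[5]='e', prepend. Next row=LF[5]=3
  step 6: row=3, L[3]='r', prepend. Next row=LF[3]=7
  step 7: row=7, L[7]='b', prepend. Next row=LF[7]=2
  step 8: row=2, L[2]='m', prepend. Next row=LF[2]=6
  step 9: row=6, L[6]='u', prepend. Next row=LF[6]=8
Reversed output: umbrella$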